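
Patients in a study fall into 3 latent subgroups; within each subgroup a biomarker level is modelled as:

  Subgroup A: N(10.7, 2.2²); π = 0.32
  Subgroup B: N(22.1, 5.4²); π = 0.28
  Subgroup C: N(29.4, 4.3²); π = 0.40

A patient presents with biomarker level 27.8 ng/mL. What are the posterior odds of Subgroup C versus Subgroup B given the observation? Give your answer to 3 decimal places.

Posterior odds = (P(Z=i) f_i(x)) / (P(Z=j) f_j(x)); the normalising sum cancels.
Evaluate each component's likelihood at the observed value:
  p_A = 1.37871e-14
  p_B = 0.0423225
  p_C = 0.0865719
0.0346288 / 0.0118503 ≈ 2.922

2.922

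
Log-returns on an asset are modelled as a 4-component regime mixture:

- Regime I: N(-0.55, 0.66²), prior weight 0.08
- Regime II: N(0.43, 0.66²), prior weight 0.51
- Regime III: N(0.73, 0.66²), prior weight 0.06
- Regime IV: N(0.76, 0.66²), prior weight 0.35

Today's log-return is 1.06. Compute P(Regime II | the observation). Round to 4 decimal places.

By Bayes' theorem, P(k | x) = π_k f_k(x) / Σ_j π_j f_j(x).
Component likelihoods at x = 1.06:
  L_I = 0.0308461
  L_II = 0.383275
  L_III = 0.533432
  L_IV = 0.545131
Prior × likelihood for each component:
  π_I·L_I = 0.08 × 0.0308461 = 0.00246769
  π_II·L_II = 0.51 × 0.383275 = 0.19547
  π_III·L_III = 0.06 × 0.533432 = 0.0320059
  π_IV·L_IV = 0.35 × 0.545131 = 0.190796
Evidence: 0.00246769 + 0.19547 + 0.0320059 + 0.190796 = 0.42074
Responsibility of Regime II: 0.19547 / 0.42074 ≈ 0.4646

0.4646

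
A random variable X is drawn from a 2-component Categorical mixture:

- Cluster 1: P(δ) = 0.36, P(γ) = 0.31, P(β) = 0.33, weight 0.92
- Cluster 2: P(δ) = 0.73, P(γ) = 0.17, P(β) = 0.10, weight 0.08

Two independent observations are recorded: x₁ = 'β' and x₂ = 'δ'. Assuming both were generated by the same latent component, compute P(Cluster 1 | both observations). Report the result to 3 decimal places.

P(component k | x) = π_k·f_k(x) / marginal(x), where marginal(x) = Σ_j π_j·f_j(x).
Since both observations come from the same component, the likelihood for component k is f_k(x₁)·f_k(x₂).
  L_1 = [P(β | comp) = 0.33] × [0.36] = 0.1188
  L_2 = [P(β | comp) = 0.10] × [0.73] = 0.073
Unnormalised posteriors:
  π_1·L_1 = 0.92 × 0.1188 = 0.109296
  π_2·L_2 = 0.08 × 0.073 = 0.00584
Sum: 0.109296 + 0.00584 = 0.115136
Responsibility of Cluster 1: 0.109296 / 0.115136 ≈ 0.949

0.949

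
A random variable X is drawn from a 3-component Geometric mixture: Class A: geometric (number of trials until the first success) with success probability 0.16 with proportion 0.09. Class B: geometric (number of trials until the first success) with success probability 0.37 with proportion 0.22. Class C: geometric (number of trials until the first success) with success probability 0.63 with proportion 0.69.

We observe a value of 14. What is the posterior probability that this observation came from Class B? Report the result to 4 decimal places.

Posterior ∝ prior × likelihood, so P(k | x) ∝ P(Z=k) f_k(x); normalise over all components.
Evaluate each component's likelihood at the observed value:
  L_A = 0.0165863
  L_B = 0.000911232
  L_C = 1.53449e-06
Prior × likelihood for each component:
  P(Z=A)·L_A = 0.09 × 0.0165863 = 0.00149277
  P(Z=B)·L_B = 0.22 × 0.000911232 = 0.000200471
  P(Z=C)·L_C = 0.69 × 1.53449e-06 = 1.0588e-06
Normaliser: 0.00149277 + 0.000200471 + 1.0588e-06 = 0.0016943
P(Class B | the observation) ≈ 0.1183

0.1183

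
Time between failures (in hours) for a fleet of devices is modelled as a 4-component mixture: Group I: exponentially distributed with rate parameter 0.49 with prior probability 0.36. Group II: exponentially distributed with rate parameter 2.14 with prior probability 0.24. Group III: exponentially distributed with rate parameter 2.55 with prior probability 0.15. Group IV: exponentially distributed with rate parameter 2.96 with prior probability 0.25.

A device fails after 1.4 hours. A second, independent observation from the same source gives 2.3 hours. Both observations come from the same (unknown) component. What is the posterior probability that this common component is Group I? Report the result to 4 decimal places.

0.9647

The responsibility of component k is π_k f_k(x) divided by Σ_j π_j f_j(x).
Since both observations come from the same component, the likelihood for component k is f_k(x₁)·f_k(x₂).
  p_I = [0.49·e^(−0.49·1.4) = 0.49·e^(−0.6860) = 0.246757] × [0.158762] = 0.0391757
  p_II = [2.14·e^(−2.14·1.4) = 2.14·e^(−2.9960) = 0.106971] × [0.0155889] = 0.00166757
  p_III = [2.55·e^(−2.55·1.4) = 2.55·e^(−3.5700) = 0.0717974] × [0.00723441] = 0.000519412
  p_IV = [2.96·e^(−2.96·1.4) = 2.96·e^(−4.1440) = 0.0469435] × [0.00327051] = 0.000153529
Unnormalised posteriors:
  π_I·p_I = 0.36 × 0.0391757 = 0.0141032
  π_II·p_II = 0.24 × 0.00166757 = 0.000400217
  π_III·p_III = 0.15 × 0.000519412 = 7.79118e-05
  π_IV·p_IV = 0.25 × 0.000153529 = 3.83822e-05
Normaliser: 0.0141032 + 0.000400217 + 7.79118e-05 + 3.83822e-05 = 0.0146197
So the posterior for Group I is 0.0141032 / 0.0146197 ≈ 0.9647.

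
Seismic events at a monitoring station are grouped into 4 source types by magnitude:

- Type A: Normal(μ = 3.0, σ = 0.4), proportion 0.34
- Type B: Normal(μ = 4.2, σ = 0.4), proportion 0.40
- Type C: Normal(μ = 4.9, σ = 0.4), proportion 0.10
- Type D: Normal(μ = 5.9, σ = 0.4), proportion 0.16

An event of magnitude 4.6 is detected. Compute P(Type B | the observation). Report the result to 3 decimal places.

0.760

By Bayes' theorem, P(k | x) = P(Z=k) f_k(x) / Σ_j P(Z=j) f_j(x).
Evaluate each component's likelihood at the observed value:
  f_A = (1/(0.4·√(2π)))·exp(−(4.6−3.0)²/(2·0.4²)) = 0.997356·exp(-8.00000) = 0.000334576
  f_B = (1/(0.4·√(2π)))·exp(−(4.6−4.2)²/(2·0.4²)) = 0.997356·exp(-0.50000) = 0.604927
  f_C = (1/(0.4·√(2π)))·exp(−(4.6−4.9)²/(2·0.4²)) = 0.997356·exp(-0.28125) = 0.752844
  f_D = (1/(0.4·√(2π)))·exp(−(4.6−5.9)²/(2·0.4²)) = 0.997356·exp(-5.28125) = 0.00507262
Prior × likelihood for each component:
  P(Z=A)·f_A = 0.34 × 0.000334576 = 0.000113756
  P(Z=B)·f_B = 0.40 × 0.604927 = 0.241971
  P(Z=C)·f_C = 0.10 × 0.752844 = 0.0752844
  P(Z=D)·f_D = 0.16 × 0.00507262 = 0.000811619
Sum: 0.000113756 + 0.241971 + 0.0752844 + 0.000811619 = 0.31818
So the posterior for Type B is 0.241971 / 0.31818 ≈ 0.760.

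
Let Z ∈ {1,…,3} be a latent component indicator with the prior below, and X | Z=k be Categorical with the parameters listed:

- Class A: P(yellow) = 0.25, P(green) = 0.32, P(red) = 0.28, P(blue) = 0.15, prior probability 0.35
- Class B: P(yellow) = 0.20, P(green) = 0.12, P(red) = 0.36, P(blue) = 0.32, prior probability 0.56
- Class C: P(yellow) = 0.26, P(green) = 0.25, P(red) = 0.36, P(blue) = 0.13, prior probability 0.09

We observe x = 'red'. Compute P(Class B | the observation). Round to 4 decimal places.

Posterior ∝ prior × likelihood, so P(k | x) ∝ w_k f_k(x); normalise over all components.
Categorical probabilities:
  p_A = P(red | comp) = 0.28
  p_B = P(red | comp) = 0.36
  p_C = P(red | comp) = 0.36
Prior × likelihood for each component:
  w_A·p_A = 0.35 × 0.28 = 0.098
  w_B·p_B = 0.56 × 0.36 = 0.2016
  w_C·p_C = 0.09 × 0.36 = 0.0324
Denominator: 0.098 + 0.2016 + 0.0324 = 0.332
Responsibility of Class B: 0.2016 / 0.332 ≈ 0.6072

0.6072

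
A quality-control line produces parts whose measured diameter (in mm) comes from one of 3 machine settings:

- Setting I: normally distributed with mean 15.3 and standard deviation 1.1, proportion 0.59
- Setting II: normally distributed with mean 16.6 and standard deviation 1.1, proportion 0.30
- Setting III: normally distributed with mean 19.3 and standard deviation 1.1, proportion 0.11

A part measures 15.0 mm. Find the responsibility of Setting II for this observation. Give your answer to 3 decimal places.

0.155

The responsibility of component k is π_k f_k(x) divided by Σ_j π_j f_j(x).
Evaluate each component's likelihood at the observed value:
  p_I = (1/(1.1·√(2π)))·exp(−(15.0−15.3)²/(2·1.1²)) = 0.362675·exp(-0.03719) = 0.349435
  p_II = (1/(1.1·√(2π)))·exp(−(15.0−16.6)²/(2·1.1²)) = 0.362675·exp(-1.05785) = 0.125921
  p_III = (1/(1.1·√(2π)))·exp(−(15.0−19.3)²/(2·1.1²)) = 0.362675·exp(-7.64050) = 0.000174298
Prior × likelihood for each component:
  π_I·p_I = 0.59 × 0.349435 = 0.206166
  π_II·p_II = 0.30 × 0.125921 = 0.0377763
  π_III·p_III = 0.11 × 0.000174298 = 1.91728e-05
Denominator: 0.206166 + 0.0377763 + 1.91728e-05 = 0.243962
P(Setting II | 15.0 mm) ≈ 0.155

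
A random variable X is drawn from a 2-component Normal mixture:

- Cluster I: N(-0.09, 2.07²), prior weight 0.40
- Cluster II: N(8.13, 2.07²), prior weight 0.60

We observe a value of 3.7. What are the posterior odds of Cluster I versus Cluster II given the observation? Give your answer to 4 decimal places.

1.2317

The posterior odds equal the prior odds times the likelihood ratio: (P(Z=i)/P(Z=j))·(f_i(x)/f_j(x)).
Evaluate each component's likelihood at the observed value:
  L_I = (1/(2.07·√(2π)))·exp(−(3.7−-0.09)²/(2·2.07²)) = 0.192726·exp(-1.67613) = 0.0360583
  L_II = (1/(2.07·√(2π)))·exp(−(3.7−8.13)²/(2·2.07²)) = 0.192726·exp(-2.29001) = 0.0195165
Posterior odds = (P(Z=I)·L_I) / (P(Z=II)·L_II) = (0.40·0.0360583) / (0.60·0.0195165) = 0.0144233 / 0.0117099 ≈ 1.2317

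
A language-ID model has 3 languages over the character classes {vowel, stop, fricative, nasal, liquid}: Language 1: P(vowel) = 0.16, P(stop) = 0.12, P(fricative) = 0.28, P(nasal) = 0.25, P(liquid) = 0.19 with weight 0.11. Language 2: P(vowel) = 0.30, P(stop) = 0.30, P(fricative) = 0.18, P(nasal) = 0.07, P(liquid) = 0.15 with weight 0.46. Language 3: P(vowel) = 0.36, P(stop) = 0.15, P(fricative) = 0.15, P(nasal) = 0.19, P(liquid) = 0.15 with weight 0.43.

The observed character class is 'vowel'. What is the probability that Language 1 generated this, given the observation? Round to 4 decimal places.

0.0567

By Bayes' theorem, P(k | x) = w_k f_k(x) / Σ_j w_j f_j(x).
Evaluate each component's likelihood at the observed value:
  p_1 = 0.16
  p_2 = 0.3
  p_3 = 0.36
Prior × likelihood for each component:
  w_1·p_1 = 0.11 × 0.16 = 0.0176
  w_2·p_2 = 0.46 × 0.3 = 0.138
  w_3·p_3 = 0.43 × 0.36 = 0.1548
Sum: 0.0176 + 0.138 + 0.1548 = 0.3104
P(Language 1 | x) = 0.0176 / 0.3104 ≈ 0.0567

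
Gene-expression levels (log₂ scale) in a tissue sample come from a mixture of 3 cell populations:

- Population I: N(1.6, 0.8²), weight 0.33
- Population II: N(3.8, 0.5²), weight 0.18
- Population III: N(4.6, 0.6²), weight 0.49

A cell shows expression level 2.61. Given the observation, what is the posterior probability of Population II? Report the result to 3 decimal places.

0.101

Apply Bayes' rule: the posterior for each component is proportional to its prior times its likelihood at x.
Evaluate each component's likelihood at the observed value:
  f_I = (1/(0.8·√(2π)))·exp(−(2.61−1.6)²/(2·0.8²)) = 0.498678·exp(-0.79695) = 0.224754
  f_II = (1/(0.5·√(2π)))·exp(−(2.61−3.8)²/(2·0.5²)) = 0.797885·exp(-2.83220) = 0.046982
  f_III = (1/(0.6·√(2π)))·exp(−(2.61−4.6)²/(2·0.6²)) = 0.664904·exp(-5.50014) = 0.00271693
Prior × likelihood for each component:
  w_I·f_I = 0.33 × 0.224754 = 0.0741689
  w_II·f_II = 0.18 × 0.046982 = 0.00845675
  w_III·f_III = 0.49 × 0.00271693 = 0.0013313
Normaliser: 0.0741689 + 0.00845675 + 0.0013313 = 0.0839569
P(Population II | the observation) = 0.00845675 / 0.0839569 ≈ 0.101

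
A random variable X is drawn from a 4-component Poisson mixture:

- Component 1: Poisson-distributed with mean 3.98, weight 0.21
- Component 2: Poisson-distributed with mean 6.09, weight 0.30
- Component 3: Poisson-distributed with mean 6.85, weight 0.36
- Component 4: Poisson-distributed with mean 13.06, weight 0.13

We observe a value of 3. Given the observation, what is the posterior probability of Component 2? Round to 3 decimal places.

Apply Bayes' rule: the posterior for each component is proportional to its prior times its likelihood at x.
Evaluate each component's likelihood at the observed value:
  f_1 = e^(−3.98)·3.98^3/3! = 0.196339
  f_2 = e^(−6.09)·6.09^3/3! = 0.08528
  f_3 = e^(−6.85)·6.85^3/3! = 0.0567549
  f_4 = e^(−13.06)·13.06^3/3! = 0.000790301
Prior × likelihood for each component:
  π_1·f_1 = 0.21 × 0.196339 = 0.0412311
  π_2·f_2 = 0.30 × 0.08528 = 0.025584
  π_3·f_3 = 0.36 × 0.0567549 = 0.0204318
  π_4·f_4 = 0.13 × 0.000790301 = 0.000102739
Normaliser: 0.0412311 + 0.025584 + 0.0204318 + 0.000102739 = 0.0873496
P(Component 2 | 3) = 0.025584 / 0.0873496 ≈ 0.293

0.293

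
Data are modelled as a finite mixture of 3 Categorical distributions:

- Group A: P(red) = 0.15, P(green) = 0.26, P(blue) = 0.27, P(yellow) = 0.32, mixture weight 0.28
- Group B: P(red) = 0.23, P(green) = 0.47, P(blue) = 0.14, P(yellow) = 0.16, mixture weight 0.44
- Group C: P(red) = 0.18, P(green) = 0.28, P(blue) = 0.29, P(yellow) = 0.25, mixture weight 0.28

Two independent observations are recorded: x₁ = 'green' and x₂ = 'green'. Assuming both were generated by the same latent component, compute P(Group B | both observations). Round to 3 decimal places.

The responsibility of component k is π_k f_k(x) divided by Σ_j π_j f_j(x).
Since both observations come from the same component, the likelihood for component k is f_k(x₁)·f_k(x₂).
  f_A = [P(green | comp) = 0.26] × [0.26] = 0.0676
  f_B = [P(green | comp) = 0.47] × [0.47] = 0.2209
  f_C = [P(green | comp) = 0.28] × [0.28] = 0.0784
Weight by the priors:
  π_A·f_A = 0.28 × 0.0676 = 0.018928
  π_B·f_B = 0.44 × 0.2209 = 0.097196
  π_C·f_C = 0.28 × 0.0784 = 0.021952
Marginal: 0.018928 + 0.097196 + 0.021952 = 0.138076
So the posterior for Group B is 0.097196 / 0.138076 ≈ 0.704.

0.704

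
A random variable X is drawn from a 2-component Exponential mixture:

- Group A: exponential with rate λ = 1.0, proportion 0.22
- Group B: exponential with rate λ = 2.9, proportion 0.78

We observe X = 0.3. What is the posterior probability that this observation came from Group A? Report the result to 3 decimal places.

0.147

By Bayes' theorem, P(k | x) = π_k f_k(x) / Σ_j π_j f_j(x).
Evaluate each component's likelihood at the observed value:
  L_A = 0.740818
  L_B = 1.21496
Multiply by the mixture weights:
  π_A·L_A = 0.22 × 0.740818 = 0.16298
  π_B·L_B = 0.78 × 1.21496 = 0.947668
Evidence: 0.16298 + 0.947668 = 1.11065
So the posterior for Group A is 0.16298 / 1.11065 ≈ 0.147.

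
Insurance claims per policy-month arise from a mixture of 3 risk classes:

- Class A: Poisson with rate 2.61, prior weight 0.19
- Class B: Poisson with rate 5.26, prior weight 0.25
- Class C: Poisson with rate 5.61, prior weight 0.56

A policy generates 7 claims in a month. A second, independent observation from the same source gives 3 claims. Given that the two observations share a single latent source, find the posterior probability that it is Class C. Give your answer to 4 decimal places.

0.6506

By Bayes' theorem, P(k | x) = P(Z=k) f_k(x) / Σ_j P(Z=j) f_j(x).
Since both observations come from the same component, the likelihood for component k is f_k(x₁)·f_k(x₂).
  p_A = [0.0120377] × [0.217902] = 0.00262305
  p_B = [0.114837] × [0.126013] = 0.014471
  p_C = [0.127033] × [0.107732] = 0.0136856
Prior × likelihood for each component:
  P(Z=A)·p_A = 0.19 × 0.00262305 = 0.000498379
  P(Z=B)·p_B = 0.25 × 0.014471 = 0.00361774
  P(Z=C)·p_C = 0.56 × 0.0136856 = 0.00766392
Normaliser: 0.000498379 + 0.00361774 + 0.00766392 = 0.01178
P(Class C | x) = 0.00766392 / 0.01178 ≈ 0.6506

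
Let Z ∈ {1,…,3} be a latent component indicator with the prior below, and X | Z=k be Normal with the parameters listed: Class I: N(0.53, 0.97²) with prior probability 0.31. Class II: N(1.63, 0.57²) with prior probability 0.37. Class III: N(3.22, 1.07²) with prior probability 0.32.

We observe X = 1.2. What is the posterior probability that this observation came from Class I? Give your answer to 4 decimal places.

P(component k | x) = π_k·f_k(x) / marginal(x), where marginal(x) = Σ_j π_j·f_j(x).
Component likelihoods at x = 1.2:
  f_I = 0.323995
  f_II = 0.526571
  f_III = 0.0627506
Unnormalised posteriors:
  π_I·f_I = 0.31 × 0.323995 = 0.100438
  π_II·f_II = 0.37 × 0.526571 = 0.194831
  π_III·f_III = 0.32 × 0.0627506 = 0.0200802
Normaliser: 0.100438 + 0.194831 + 0.0200802 = 0.31535
Responsibility of Class I: 0.100438 / 0.31535 ≈ 0.3185

0.3185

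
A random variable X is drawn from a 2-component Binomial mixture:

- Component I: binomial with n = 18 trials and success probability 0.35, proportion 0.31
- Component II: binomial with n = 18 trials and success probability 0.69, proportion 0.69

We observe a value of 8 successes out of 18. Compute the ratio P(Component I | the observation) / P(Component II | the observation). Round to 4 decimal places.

3.2343

Posterior odds = (π_i f_i(x)) / (π_j f_j(x)); the normalising sum cancels.
Binomial probabilities:
  f_I = C(18,8)·0.35^8·0.65^10 = 43758·0.000225188·0.0134627 = 0.132659
  f_II = C(18,8)·0.69^8·0.31^10 = 43758·0.0513798·8.19628e-06 = 0.0184275
Odds = (0.31/0.69) × (0.132659/0.0184275) = 0.449275 × 7.19894 ≈ 3.2343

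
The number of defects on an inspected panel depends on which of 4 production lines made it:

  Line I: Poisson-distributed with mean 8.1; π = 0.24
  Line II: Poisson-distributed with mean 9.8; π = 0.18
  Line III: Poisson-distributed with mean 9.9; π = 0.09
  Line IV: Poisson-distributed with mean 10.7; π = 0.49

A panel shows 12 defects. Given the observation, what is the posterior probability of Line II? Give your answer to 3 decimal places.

0.184

The responsibility of component k is π_k f_k(x) divided by Σ_j π_j f_j(x).
Component likelihoods at x = 12 defects:
  f_I = 0.0505473
  f_II = 0.0908427
  f_III = 0.0928475
  f_IV = 0.106003
Prior × likelihood for each component:
  π_I·f_I = 0.24 × 0.0505473 = 0.0121314
  π_II·f_II = 0.18 × 0.0908427 = 0.0163517
  π_III·f_III = 0.09 × 0.0928475 = 0.00835627
  π_IV·f_IV = 0.49 × 0.106003 = 0.0519414
Evidence: 0.0121314 + 0.0163517 + 0.00835627 + 0.0519414 = 0.0887807
P(Line II | the observation) ≈ 0.184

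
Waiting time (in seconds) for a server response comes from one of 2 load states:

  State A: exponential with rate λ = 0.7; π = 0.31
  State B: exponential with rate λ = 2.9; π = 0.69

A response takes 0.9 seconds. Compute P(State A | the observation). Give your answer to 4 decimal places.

Apply Bayes' rule: the posterior for each component is proportional to its prior times its likelihood at x.
Exponential densities:
  f_A = 0.372814
  f_B = 0.21325
Multiply by the mixture weights:
  π_A·f_A = 0.31 × 0.372814 = 0.115572
  π_B·f_B = 0.69 × 0.21325 = 0.147143
Denominator: 0.115572 + 0.147143 = 0.262715
Responsibility of State A: 0.115572 / 0.262715 ≈ 0.4399

0.4399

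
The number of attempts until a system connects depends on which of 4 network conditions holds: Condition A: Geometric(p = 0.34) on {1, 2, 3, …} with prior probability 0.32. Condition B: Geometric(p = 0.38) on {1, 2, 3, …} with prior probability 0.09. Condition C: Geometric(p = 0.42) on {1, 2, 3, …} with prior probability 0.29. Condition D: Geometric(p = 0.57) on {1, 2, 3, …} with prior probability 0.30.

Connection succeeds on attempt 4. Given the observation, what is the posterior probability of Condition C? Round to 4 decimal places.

Posterior ∝ prior × likelihood, so P(k | x) ∝ P(Z=k) f_k(x); normalise over all components.
Evaluate each component's likelihood at the observed value:
  f_A = 0.34·(1−0.34)^3 = 0.34·0.287496 = 0.0977486
  f_B = 0.38·(1−0.38)^3 = 0.38·0.238328 = 0.0905646
  f_C = 0.42·(1−0.42)^3 = 0.42·0.195112 = 0.081947
  f_D = 0.57·(1−0.57)^3 = 0.57·0.079507 = 0.045319
Weight by the priors:
  P(Z=A)·f_A = 0.32 × 0.0977486 = 0.0312796
  P(Z=B)·f_B = 0.09 × 0.0905646 = 0.00815082
  P(Z=C)·f_C = 0.29 × 0.081947 = 0.0237646
  P(Z=D)·f_D = 0.30 × 0.045319 = 0.0135957
Evidence: 0.0312796 + 0.00815082 + 0.0237646 + 0.0135957 = 0.0767907
P(Condition C | 4) ≈ 0.3095

0.3095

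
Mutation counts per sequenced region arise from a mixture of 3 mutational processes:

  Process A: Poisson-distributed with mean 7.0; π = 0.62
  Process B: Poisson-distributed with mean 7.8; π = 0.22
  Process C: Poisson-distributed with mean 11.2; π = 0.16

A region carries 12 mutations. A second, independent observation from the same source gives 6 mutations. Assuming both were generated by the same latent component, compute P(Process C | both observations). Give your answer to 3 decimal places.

0.154

The responsibility of component k is π_k f_k(x) divided by Σ_j π_j f_j(x).
Since both observations come from the same component, the likelihood for component k is f_k(x₁)·f_k(x₂).
  f_A = [e^(−7.0)·7.0^12/12! = 0.0263498] × [0.149003] = 0.0039262
  f_B = [e^(−7.8)·7.8^12/12! = 0.0433812] × [0.128156] = 0.00555955
  f_C = [e^(−11.2)·11.2^12/12! = 0.11122] × [0.0374867] = 0.00416926
Multiply by the mixture weights:
  π_A·f_A = 0.62 × 0.0039262 = 0.00243424
  π_B·f_B = 0.22 × 0.00555955 = 0.0012231
  π_C·f_C = 0.16 × 0.00416926 = 0.000667081
Marginal: 0.00243424 + 0.0012231 + 0.000667081 = 0.00432443
Responsibility of Process C: 0.000667081 / 0.00432443 ≈ 0.154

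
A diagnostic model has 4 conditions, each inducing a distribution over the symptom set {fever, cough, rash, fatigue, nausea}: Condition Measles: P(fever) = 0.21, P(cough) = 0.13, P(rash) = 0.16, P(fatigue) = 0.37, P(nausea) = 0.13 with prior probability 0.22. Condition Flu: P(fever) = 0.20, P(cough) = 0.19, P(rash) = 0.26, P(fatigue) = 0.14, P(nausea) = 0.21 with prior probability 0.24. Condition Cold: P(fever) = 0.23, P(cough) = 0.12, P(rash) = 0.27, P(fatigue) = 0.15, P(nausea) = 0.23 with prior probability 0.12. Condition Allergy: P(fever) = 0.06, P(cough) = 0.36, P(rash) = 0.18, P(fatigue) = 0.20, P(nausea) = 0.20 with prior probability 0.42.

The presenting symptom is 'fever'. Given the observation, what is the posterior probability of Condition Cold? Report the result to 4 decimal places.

0.1878

By Bayes' theorem, P(k | x) = P(Z=k) f_k(x) / Σ_j P(Z=j) f_j(x).
Categorical probabilities:
  f_Measles = P(fever | comp) = 0.21
  f_Flu = P(fever | comp) = 0.20
  f_Cold = P(fever | comp) = 0.23
  f_Allergy = P(fever | comp) = 0.06
Weight by the priors:
  P(Z=Measles)·f_Measles = 0.22 × 0.21 = 0.0462
  P(Z=Flu)·f_Flu = 0.24 × 0.2 = 0.048
  P(Z=Cold)·f_Cold = 0.12 × 0.23 = 0.0276
  P(Z=Allergy)·f_Allergy = 0.42 × 0.06 = 0.0252
Evidence: 0.0462 + 0.048 + 0.0276 + 0.0252 = 0.147
So the posterior for Condition Cold is 0.0276 / 0.147 ≈ 0.1878.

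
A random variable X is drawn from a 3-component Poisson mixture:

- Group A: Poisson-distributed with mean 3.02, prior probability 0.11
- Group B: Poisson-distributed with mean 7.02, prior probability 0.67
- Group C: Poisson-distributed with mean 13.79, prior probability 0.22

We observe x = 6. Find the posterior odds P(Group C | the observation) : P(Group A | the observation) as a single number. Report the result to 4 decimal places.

0.3811

Posterior odds = (π_i f_i(x)) / (π_j f_j(x)); the normalising sum cancels.
Evaluate each component's likelihood at the observed value:
  f_A = 0.0514209
  f_B = 0.148574
  f_C = 0.00979788
Odds = (0.22/0.11) × (0.00979788/0.0514209) = 2 × 0.190543 ≈ 0.3811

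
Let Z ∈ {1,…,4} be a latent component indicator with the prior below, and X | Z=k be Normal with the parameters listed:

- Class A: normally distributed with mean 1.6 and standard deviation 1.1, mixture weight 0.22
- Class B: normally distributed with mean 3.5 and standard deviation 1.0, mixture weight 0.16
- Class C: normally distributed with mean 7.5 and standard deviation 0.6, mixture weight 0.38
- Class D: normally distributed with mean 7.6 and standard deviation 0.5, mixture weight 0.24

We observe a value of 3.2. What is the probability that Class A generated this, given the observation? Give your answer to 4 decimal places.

By Bayes' theorem, P(k | x) = π_k f_k(x) / Σ_j π_j f_j(x).
Normal densities:
  f_A = (1/(1.1·√(2π)))·exp(−(3.2−1.6)²/(2·1.1²)) = 0.362675·exp(-1.05785) = 0.125921
  f_B = (1/(1.0·√(2π)))·exp(−(3.2−3.5)²/(2·1.0²)) = 0.398942·exp(-0.04500) = 0.381388
  f_C = (1/(0.6·√(2π)))·exp(−(3.2−7.5)²/(2·0.6²)) = 0.664904·exp(-25.68056) = 4.67558e-12
  f_D = (1/(0.5·√(2π)))·exp(−(3.2−7.6)²/(2·0.5²)) = 0.797885·exp(-38.72000) = 1.21915e-17
Unnormalised posteriors:
  π_A·f_A = 0.22 × 0.125921 = 0.0277026
  π_B·f_B = 0.16 × 0.381388 = 0.0610221
  π_C·f_C = 0.38 × 4.67558e-12 = 1.77672e-12
  π_D·f_D = 0.24 × 1.21915e-17 = 2.92596e-18
Marginal: 0.0277026 + 0.0610221 + 1.77672e-12 + 2.92596e-18 = 0.0887247
Responsibility of Class A: 0.0277026 / 0.0887247 ≈ 0.3122

0.3122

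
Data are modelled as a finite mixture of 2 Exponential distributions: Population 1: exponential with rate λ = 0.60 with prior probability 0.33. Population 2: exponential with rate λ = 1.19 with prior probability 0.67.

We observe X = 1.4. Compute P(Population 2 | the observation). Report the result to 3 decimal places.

By Bayes' theorem, P(k | x) = π_k f_k(x) / Σ_j π_j f_j(x).
Evaluate each component's likelihood at the observed value:
  L_1 = 0.259026
  L_2 = 0.224912
Prior × likelihood for each component:
  π_1·L_1 = 0.33 × 0.259026 = 0.0854787
  π_2·L_2 = 0.67 × 0.224912 = 0.150691
Denominator: 0.0854787 + 0.150691 = 0.23617
So the posterior for Population 2 is 0.150691 / 0.23617 ≈ 0.638.

0.638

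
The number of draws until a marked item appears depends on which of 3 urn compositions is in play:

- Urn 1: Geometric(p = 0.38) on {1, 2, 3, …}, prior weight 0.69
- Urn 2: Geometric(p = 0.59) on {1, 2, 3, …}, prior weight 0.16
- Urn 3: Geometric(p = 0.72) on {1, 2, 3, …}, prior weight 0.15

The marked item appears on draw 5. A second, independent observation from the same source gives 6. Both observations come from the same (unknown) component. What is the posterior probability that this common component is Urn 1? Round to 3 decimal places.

0.986

By Bayes' theorem, P(k | x) = P(Z=k) f_k(x) / Σ_j P(Z=j) f_j(x).
Since both observations come from the same component, the likelihood for component k is f_k(x₁)·f_k(x₂).
  f_1 = [0.0561501] × [0.034813] = 0.00195476
  f_2 = [0.016672] × [0.00683552] = 0.000113962
  f_3 = [0.00442552] × [0.00123915] = 5.48387e-06
Prior × likelihood for each component:
  P(Z=1)·f_1 = 0.69 × 0.00195476 = 0.00134878
  P(Z=2)·f_2 = 0.16 × 0.000113962 = 1.82339e-05
  P(Z=3)·f_3 = 0.15 × 5.48387e-06 = 8.22581e-07
Evidence: 0.00134878 + 1.82339e-05 + 8.22581e-07 = 0.00136784
P(Urn 1 | data) = 0.00134878 / 0.00136784 ≈ 0.986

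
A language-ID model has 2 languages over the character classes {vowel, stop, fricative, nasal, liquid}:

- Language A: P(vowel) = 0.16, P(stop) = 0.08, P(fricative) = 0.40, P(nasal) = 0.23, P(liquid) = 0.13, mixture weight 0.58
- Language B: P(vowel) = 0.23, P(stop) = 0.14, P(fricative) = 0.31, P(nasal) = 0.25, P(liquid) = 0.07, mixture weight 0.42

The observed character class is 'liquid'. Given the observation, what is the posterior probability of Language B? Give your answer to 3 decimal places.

0.281

Apply Bayes' rule: the posterior for each component is proportional to its prior times its likelihood at x.
Component likelihoods at x = 'liquid':
  p_A = P(liquid | comp) = 0.13
  p_B = P(liquid | comp) = 0.07
Weight by the priors:
  π_A·p_A = 0.58 × 0.13 = 0.0754
  π_B·p_B = 0.42 × 0.07 = 0.0294
Evidence: 0.0754 + 0.0294 = 0.1048
So the posterior for Language B is 0.0294 / 0.1048 ≈ 0.281.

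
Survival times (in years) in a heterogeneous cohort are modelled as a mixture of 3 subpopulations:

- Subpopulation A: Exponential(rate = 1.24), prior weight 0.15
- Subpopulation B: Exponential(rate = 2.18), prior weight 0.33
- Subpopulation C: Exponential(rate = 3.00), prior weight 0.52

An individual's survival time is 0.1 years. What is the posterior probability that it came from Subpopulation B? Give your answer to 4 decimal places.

0.3047

By Bayes' theorem, P(k | x) = w_k f_k(x) / Σ_j w_j f_j(x).
Exponential densities:
  f_A = 1.24·e^(−1.24·0.1) = 1.24·e^(−0.1240) = 1.09539
  f_B = 2.18·e^(−2.18·0.1) = 2.18·e^(−0.2180) = 1.75299
  f_C = 3.00·e^(−3.00·0.1) = 3.00·e^(−0.3000) = 2.22245
Multiply by the mixture weights:
  w_A·f_A = 0.15 × 1.09539 = 0.164309
  w_B·f_B = 0.33 × 1.75299 = 0.578488
  w_C·f_C = 0.52 × 2.22245 = 1.15568
Evidence: 0.164309 + 0.578488 + 1.15568 = 1.89847
Responsibility of Subpopulation B: 0.578488 / 1.89847 ≈ 0.3047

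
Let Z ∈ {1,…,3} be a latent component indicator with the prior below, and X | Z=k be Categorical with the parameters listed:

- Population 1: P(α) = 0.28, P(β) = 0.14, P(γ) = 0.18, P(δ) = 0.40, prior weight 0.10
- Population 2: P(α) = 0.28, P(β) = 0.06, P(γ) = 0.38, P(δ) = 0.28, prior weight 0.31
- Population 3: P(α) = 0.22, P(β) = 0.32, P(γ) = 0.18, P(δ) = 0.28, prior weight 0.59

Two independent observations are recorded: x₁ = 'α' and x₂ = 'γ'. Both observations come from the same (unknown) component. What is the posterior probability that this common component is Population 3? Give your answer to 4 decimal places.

By Bayes' theorem, P(k | x) = w_k f_k(x) / Σ_j w_j f_j(x).
Since both observations come from the same component, the likelihood for component k is f_k(x₁)·f_k(x₂).
  p_1 = [P(α | comp) = 0.28] × [0.18] = 0.0504
  p_2 = [P(α | comp) = 0.28] × [0.38] = 0.1064
  p_3 = [P(α | comp) = 0.22] × [0.18] = 0.0396
Multiply by the mixture weights:
  w_1·p_1 = 0.10 × 0.0504 = 0.00504
  w_2·p_2 = 0.31 × 0.1064 = 0.032984
  w_3·p_3 = 0.59 × 0.0396 = 0.023364
Sum: 0.00504 + 0.032984 + 0.023364 = 0.061388
P(Population 3 | x₁,x₂) ≈ 0.3806

0.3806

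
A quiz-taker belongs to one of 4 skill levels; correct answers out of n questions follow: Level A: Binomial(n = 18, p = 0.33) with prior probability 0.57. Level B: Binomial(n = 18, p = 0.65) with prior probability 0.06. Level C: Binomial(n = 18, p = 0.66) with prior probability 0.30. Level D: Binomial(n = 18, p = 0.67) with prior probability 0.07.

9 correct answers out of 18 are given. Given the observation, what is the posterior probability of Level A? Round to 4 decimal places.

The responsibility of component k is π_k f_k(x) divided by Σ_j π_j f_j(x).
Evaluate each component's likelihood at the observed value:
  L_A = C(18,9)·0.33^9·0.67^9 = 48620·4.64115e-05·0.0272065 = 0.0613923
  L_B = C(18,9)·0.65^9·0.35^9 = 48620·0.0207119·7.88156e-05 = 0.0793684
  L_C = C(18,9)·0.66^9·0.34^9 = 48620·0.0237627·6.0717e-05 = 0.0701489
  L_D = C(18,9)·0.67^9·0.33^9 = 48620·0.0272065·4.64115e-05 = 0.0613923
Prior × likelihood for each component:
  π_A·L_A = 0.57 × 0.0613923 = 0.0349936
  π_B·L_B = 0.06 × 0.0793684 = 0.0047621
  π_C·L_C = 0.30 × 0.0701489 = 0.0210447
  π_D·L_D = 0.07 × 0.0613923 = 0.00429746
Denominator: 0.0349936 + 0.0047621 + 0.0210447 + 0.00429746 = 0.0650978
P(Level A | x) = 0.0349936 / 0.0650978 ≈ 0.5376

0.5376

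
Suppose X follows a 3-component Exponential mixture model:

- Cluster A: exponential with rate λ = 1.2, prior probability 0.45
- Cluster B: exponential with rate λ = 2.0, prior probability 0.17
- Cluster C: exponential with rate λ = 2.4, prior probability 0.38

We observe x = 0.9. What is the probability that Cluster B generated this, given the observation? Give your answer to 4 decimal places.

0.1630

By Bayes' theorem, P(k | x) = π_k f_k(x) / Σ_j π_j f_j(x).
Component likelihoods at x = 0.9:
  f_A = 0.407515
  f_B = 0.330598
  f_C = 0.27678
Prior × likelihood for each component:
  π_A·f_A = 0.45 × 0.407515 = 0.183382
  π_B·f_B = 0.17 × 0.330598 = 0.0562016
  π_C·f_C = 0.38 × 0.27678 = 0.105177
Marginal: 0.183382 + 0.0562016 + 0.105177 = 0.34476
So the posterior for Cluster B is 0.0562016 / 0.34476 ≈ 0.1630.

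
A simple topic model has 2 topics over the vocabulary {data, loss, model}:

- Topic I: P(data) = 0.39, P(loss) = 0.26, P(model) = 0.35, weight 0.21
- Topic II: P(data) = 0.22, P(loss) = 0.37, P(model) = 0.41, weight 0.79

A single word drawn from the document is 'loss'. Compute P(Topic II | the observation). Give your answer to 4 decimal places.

0.8426

The responsibility of component k is P(Z=k) f_k(x) divided by Σ_j P(Z=j) f_j(x).
Component likelihoods at x = 'loss':
  p_I = 0.26
  p_II = 0.37
Weight by the priors:
  P(Z=I)·p_I = 0.21 × 0.26 = 0.0546
  P(Z=II)·p_II = 0.79 × 0.37 = 0.2923
Normaliser: 0.0546 + 0.2923 = 0.3469
P(Topic II | 'loss') ≈ 0.8426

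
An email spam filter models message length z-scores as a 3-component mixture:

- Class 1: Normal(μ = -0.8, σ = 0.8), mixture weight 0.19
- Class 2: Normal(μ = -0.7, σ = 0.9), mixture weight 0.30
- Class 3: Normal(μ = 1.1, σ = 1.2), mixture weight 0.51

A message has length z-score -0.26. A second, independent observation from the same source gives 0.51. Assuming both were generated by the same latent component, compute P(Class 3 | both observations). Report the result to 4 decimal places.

By Bayes' theorem, P(k | x) = π_k f_k(x) / Σ_j π_j f_j(x).
Since both observations come from the same component, the likelihood for component k is f_k(x₁)·f_k(x₂).
  f_1 = [0.397084] × [0.130485] = 0.0518134
  f_2 = [0.393339] × [0.179542] = 0.070621
  f_3 = [0.17491] × [0.294603] = 0.051529
Multiply by the mixture weights:
  π_1·f_1 = 0.19 × 0.0518134 = 0.00984455
  π_2·f_2 = 0.30 × 0.070621 = 0.0211863
  π_3·f_3 = 0.51 × 0.051529 = 0.0262798
Normaliser: 0.00984455 + 0.0211863 + 0.0262798 = 0.0573106
Responsibility of Class 3: 0.0262798 / 0.0573106 ≈ 0.4585

0.4585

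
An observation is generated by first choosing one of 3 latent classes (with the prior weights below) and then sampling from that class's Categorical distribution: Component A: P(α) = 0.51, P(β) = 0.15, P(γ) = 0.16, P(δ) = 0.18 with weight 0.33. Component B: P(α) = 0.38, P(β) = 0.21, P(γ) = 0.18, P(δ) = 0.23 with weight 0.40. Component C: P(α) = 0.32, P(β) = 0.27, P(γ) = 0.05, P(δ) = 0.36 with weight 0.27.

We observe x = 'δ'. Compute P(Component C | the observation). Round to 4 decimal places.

0.3910

P(component k | x) = π_k·f_k(x) / marginal(x), where marginal(x) = Σ_j π_j·f_j(x).
Categorical probabilities:
  f_A = 0.18
  f_B = 0.23
  f_C = 0.36
Multiply by the mixture weights:
  π_A·f_A = 0.33 × 0.18 = 0.0594
  π_B·f_B = 0.40 × 0.23 = 0.092
  π_C·f_C = 0.27 × 0.36 = 0.0972
Denominator: 0.0594 + 0.092 + 0.0972 = 0.2486
P(Component C | x) ≈ 0.3910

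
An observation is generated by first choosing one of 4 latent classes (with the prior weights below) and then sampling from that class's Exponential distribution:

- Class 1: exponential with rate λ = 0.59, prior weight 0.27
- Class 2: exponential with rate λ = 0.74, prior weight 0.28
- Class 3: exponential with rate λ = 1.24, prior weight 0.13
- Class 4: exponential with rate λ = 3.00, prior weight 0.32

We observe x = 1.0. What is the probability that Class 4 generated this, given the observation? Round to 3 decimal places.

Apply Bayes' rule: the posterior for each component is proportional to its prior times its likelihood at x.
Component likelihoods at x = 1.0:
  f_1 = 0.327053
  f_2 = 0.353064
  f_3 = 0.358836
  f_4 = 0.149361
Unnormalised posteriors:
  P(Z=1)·f_1 = 0.27 × 0.327053 = 0.0883043
  P(Z=2)·f_2 = 0.28 × 0.353064 = 0.098858
  P(Z=3)·f_3 = 0.13 × 0.358836 = 0.0466487
  P(Z=4)·f_4 = 0.32 × 0.149361 = 0.0477956
Normaliser: 0.0883043 + 0.098858 + 0.0466487 + 0.0477956 = 0.281607
P(Class 4 | data) = 0.0477956 / 0.281607 ≈ 0.170

0.170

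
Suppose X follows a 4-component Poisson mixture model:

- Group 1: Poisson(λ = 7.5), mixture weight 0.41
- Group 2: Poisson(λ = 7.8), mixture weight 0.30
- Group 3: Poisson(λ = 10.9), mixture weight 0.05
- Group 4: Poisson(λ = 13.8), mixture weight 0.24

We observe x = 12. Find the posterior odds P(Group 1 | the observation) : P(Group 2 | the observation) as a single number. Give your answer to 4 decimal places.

Posterior odds = (π_i f_i(x)) / (π_j f_j(x)); the normalising sum cancels.
Poisson probabilities:
  L_1 = 0.0365754
  L_2 = 0.0433812
  L_3 = 0.108385
  L_4 = 0.101146
0.0149959 / 0.0130144 ≈ 1.1523

1.1523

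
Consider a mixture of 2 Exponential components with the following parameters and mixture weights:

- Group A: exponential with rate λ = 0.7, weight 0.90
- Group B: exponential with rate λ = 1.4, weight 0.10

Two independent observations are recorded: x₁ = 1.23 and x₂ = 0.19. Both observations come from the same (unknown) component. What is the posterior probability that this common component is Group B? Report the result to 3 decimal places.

Apply Bayes' rule: the posterior for each component is proportional to its prior times its likelihood at x.
Since both observations come from the same component, the likelihood for component k is f_k(x₁)·f_k(x₂).
  f_A = [0.295917] × [0.612826] = 0.181346
  f_B = [0.250192] × [1.07301] = 0.268459
Prior × likelihood for each component:
  π_A·f_A = 0.90 × 0.181346 = 0.163211
  π_B·f_B = 0.10 × 0.268459 = 0.0268459
Evidence: 0.163211 + 0.0268459 = 0.190057
So the posterior for Group B is 0.0268459 / 0.190057 ≈ 0.141.

0.141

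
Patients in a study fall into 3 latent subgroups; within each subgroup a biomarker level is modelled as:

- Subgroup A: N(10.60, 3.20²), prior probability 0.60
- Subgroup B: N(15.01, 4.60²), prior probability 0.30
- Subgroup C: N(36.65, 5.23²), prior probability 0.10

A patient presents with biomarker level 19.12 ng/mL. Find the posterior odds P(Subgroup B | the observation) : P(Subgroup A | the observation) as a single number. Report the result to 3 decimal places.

8.079

The posterior odds equal the prior odds times the likelihood ratio: (P(Z=i)/P(Z=j))·(f_i(x)/f_j(x)).
Normal densities:
  f_A = 0.003601
  f_B = 0.0581839
  f_C = 0.000277223
0.0174552 / 0.0021606 ≈ 8.079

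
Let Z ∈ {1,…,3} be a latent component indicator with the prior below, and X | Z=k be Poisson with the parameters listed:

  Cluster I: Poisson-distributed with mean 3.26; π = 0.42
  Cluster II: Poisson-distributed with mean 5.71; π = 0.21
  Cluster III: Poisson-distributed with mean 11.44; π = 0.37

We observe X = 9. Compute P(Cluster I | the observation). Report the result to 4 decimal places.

P(component k | x) = π_k·f_k(x) / marginal(x), where marginal(x) = Σ_j π_j·f_j(x).
Component likelihoods at x = 9:
  p_I = 0.00439942
  p_II = 0.0589034
  p_III = 0.0994815
Weight by the priors:
  π_I·p_I = 0.42 × 0.00439942 = 0.00184776
  π_II·p_II = 0.21 × 0.0589034 = 0.0123697
  π_III·p_III = 0.37 × 0.0994815 = 0.0368082
Sum: 0.00184776 + 0.0123697 + 0.0368082 = 0.0510256
P(Cluster I | the observation) ≈ 0.0362

0.0362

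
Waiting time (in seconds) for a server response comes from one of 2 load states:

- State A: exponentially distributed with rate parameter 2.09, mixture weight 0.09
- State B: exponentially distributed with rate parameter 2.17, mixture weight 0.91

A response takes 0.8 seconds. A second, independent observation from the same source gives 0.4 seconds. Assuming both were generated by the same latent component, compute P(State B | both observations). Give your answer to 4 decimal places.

0.9083

The responsibility of component k is π_k f_k(x) divided by Σ_j π_j f_j(x).
Since both observations come from the same component, the likelihood for component k is f_k(x₁)·f_k(x₂).
  p_A = [0.39265] × [0.905891] = 0.355698
  p_B = [0.382406] × [0.910945] = 0.348351
Unnormalised posteriors:
  π_A·p_A = 0.09 × 0.355698 = 0.0320129
  π_B·p_B = 0.91 × 0.348351 = 0.316999
Evidence: 0.0320129 + 0.316999 = 0.349012
Responsibility of State B: 0.316999 / 0.349012 ≈ 0.9083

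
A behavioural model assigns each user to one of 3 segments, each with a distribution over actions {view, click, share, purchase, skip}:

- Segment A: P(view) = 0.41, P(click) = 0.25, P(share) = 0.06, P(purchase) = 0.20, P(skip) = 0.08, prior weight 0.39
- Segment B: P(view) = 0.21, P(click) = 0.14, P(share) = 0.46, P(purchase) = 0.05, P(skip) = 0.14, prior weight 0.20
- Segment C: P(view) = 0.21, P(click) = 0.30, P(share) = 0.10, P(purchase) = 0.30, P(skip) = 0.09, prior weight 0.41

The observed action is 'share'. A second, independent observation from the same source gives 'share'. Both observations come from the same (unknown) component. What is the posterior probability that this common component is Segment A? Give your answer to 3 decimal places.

0.029

The responsibility of component k is π_k f_k(x) divided by Σ_j π_j f_j(x).
Since both observations come from the same component, the likelihood for component k is f_k(x₁)·f_k(x₂).
  L_A = [0.06] × [0.06] = 0.0036
  L_B = [0.46] × [0.46] = 0.2116
  L_C = [0.1] × [0.1] = 0.01
Prior × likelihood for each component:
  π_A·L_A = 0.39 × 0.0036 = 0.001404
  π_B·L_B = 0.20 × 0.2116 = 0.04232
  π_C·L_C = 0.41 × 0.01 = 0.0041
Sum: 0.001404 + 0.04232 + 0.0041 = 0.047824
So the posterior for Segment A is 0.001404 / 0.047824 ≈ 0.029.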